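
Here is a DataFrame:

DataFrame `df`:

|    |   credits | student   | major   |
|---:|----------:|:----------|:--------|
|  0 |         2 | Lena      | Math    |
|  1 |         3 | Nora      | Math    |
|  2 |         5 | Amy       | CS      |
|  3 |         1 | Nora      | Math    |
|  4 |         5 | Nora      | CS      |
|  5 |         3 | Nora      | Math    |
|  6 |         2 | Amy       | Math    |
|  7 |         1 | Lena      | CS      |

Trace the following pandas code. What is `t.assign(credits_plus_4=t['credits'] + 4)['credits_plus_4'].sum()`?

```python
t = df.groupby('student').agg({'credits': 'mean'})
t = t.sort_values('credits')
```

group by student, mean of credits:
         credits
student         
Amy          3.5
Lena         1.5
Nora         3.0
sort by credits:
         credits
student         
Lena         1.5
Nora         3.0
Amy          3.5
add column credits_plus_4 = t['credits'] + 4:
         credits  credits_plus_4
student                         
Lena         1.5             5.5
Nora         3.0             7.0
Amy          3.5             7.5
sum of column 'credits_plus_4' → 20.0

20.0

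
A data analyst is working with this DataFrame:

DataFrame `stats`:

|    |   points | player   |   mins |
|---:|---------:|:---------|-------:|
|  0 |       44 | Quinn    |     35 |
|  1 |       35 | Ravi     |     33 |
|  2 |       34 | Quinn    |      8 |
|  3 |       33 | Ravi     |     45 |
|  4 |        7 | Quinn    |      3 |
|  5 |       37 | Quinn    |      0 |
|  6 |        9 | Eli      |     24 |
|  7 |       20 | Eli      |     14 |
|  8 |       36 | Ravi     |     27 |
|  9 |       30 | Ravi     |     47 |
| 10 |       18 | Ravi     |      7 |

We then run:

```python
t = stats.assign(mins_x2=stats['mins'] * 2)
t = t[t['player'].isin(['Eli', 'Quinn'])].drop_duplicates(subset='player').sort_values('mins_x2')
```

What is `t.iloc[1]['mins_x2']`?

add column mins_x2 = stats['mins'] * 2:
    points player  mins  mins_x2
0       44  Quinn    35       70
1       35   Ravi    33       66
2       34  Quinn     8       16
3       33   Ravi    45       90
4        7  Quinn     3        6
5       37  Quinn     0        0
6        9    Eli    24       48
7       20    Eli    14       28
8       36   Ravi    27       54
9       30   Ravi    47       94
10      18   Ravi     7       14
filter rows where player in ['Eli', 'Quinn']:
   points player  mins  mins_x2
0      44  Quinn    35       70
2      34  Quinn     8       16
4       7  Quinn     3        6
5      37  Quinn     0        0
6       9    Eli    24       48
7      20    Eli    14       28
drop duplicate player (keep=first):
   points player  mins  mins_x2
0      44  Quinn    35       70
6       9    Eli    24       48
sort by mins_x2:
   points player  mins  mins_x2
6       9    Eli    24       48
0      44  Quinn    35       70
Taking the value at position 1, column 'mins_x2' gives 70.

70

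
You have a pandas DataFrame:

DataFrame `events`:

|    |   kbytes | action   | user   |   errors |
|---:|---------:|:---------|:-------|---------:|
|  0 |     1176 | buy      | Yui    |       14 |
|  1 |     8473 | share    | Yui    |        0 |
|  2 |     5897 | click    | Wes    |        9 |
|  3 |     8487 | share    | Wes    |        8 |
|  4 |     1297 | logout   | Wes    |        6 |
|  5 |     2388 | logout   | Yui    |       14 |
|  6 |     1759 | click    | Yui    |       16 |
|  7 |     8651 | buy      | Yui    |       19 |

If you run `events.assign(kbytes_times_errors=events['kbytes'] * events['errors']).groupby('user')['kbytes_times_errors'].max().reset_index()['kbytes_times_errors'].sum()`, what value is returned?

232265

add column kbytes_times_errors = events['kbytes'] * events['errors']:
   kbytes  action user  errors  kbytes_times_errors
0    1176     buy  Yui      14                16464
1    8473   share  Yui       0                    0
2    5897   click  Wes       9                53073
3    8487   share  Wes       8                67896
4    1297  logout  Wes       6                 7782
5    2388  logout  Yui      14                33432
6    1759   click  Yui      16                28144
7    8651     buy  Yui      19               164369
group by user, max of kbytes_times_errors:
user
Wes     67896
Yui    164369
Name: kbytes_times_errors, dtype: int64
reset_index():
  user  kbytes_times_errors
0  Wes                67896
1  Yui               164369
Hence 232265.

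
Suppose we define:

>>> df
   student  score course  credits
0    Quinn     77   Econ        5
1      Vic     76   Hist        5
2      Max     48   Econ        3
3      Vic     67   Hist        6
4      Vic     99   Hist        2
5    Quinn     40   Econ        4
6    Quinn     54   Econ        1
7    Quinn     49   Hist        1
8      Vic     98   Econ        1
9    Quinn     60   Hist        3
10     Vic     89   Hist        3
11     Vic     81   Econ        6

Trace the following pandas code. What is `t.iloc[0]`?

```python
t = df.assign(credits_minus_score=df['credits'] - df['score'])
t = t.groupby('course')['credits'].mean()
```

3.33333333333

add column credits_minus_score = df['credits'] - df['score']:
   student  score course  credits  credits_minus_score
0    Quinn     77   Econ        5                  -72
1      Vic     76   Hist        5                  -71
2      Max     48   Econ        3                  -45
3      Vic     67   Hist        6                  -61
4      Vic     99   Hist        2                  -97
5    Quinn     40   Econ        4                  -36
6    Quinn     54   Econ        1                  -53
7    Quinn     49   Hist        1                  -48
8      Vic     98   Econ        1                  -97
9    Quinn     60   Hist        3                  -57
10     Vic     89   Hist        3                  -86
11     Vic     81   Econ        6                  -75
group by course, mean of credits:
course
Econ    3.333333
Hist    3.333333
Name: credits, dtype: float64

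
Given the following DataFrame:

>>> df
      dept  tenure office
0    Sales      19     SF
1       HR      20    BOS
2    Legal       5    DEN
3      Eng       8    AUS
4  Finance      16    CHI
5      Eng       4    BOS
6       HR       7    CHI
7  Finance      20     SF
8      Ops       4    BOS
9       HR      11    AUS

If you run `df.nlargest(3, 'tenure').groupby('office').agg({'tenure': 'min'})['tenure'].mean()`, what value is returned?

19.5

take 3 rows with largest tenure:
      dept  tenure office
1       HR      20    BOS
7  Finance      20     SF
0    Sales      19     SF
group by office, min of tenure:
        tenure
office        
BOS         20
SF          19
Taking the mean of column 'tenure' gives 19.5.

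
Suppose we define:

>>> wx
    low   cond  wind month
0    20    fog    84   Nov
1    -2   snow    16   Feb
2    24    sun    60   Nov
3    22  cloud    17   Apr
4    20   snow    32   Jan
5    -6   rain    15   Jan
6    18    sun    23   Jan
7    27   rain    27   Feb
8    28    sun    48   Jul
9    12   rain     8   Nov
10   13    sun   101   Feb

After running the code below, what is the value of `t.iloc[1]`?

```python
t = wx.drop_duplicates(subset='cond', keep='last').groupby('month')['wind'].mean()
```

drop duplicate cond (keep=last):
    low   cond  wind month
0    20    fog    84   Nov
3    22  cloud    17   Apr
4    20   snow    32   Jan
9    12   rain     8   Nov
10   13    sun   101   Feb
group by month, mean of wind:
month
Apr     17.0
Feb    101.0
Jan     32.0
Nov     46.0
Name: wind, dtype: float64
Then the value at position 1: 101.0

101.0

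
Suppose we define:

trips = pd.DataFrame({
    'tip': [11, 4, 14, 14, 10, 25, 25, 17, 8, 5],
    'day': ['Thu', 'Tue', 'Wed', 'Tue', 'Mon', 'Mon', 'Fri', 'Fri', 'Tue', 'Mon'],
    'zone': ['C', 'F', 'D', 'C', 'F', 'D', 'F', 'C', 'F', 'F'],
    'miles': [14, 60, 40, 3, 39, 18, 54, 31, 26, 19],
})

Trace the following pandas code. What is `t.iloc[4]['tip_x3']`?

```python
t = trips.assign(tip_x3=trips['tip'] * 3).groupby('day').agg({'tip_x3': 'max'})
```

add column tip_x3 = trips['tip'] * 3:
   tip  day zone  miles  tip_x3
0   11  Thu    C     14      33
1    4  Tue    F     60      12
2   14  Wed    D     40      42
3   14  Tue    C      3      42
4   10  Mon    F     39      30
5   25  Mon    D     18      75
6   25  Fri    F     54      75
7   17  Fri    C     31      51
8    8  Tue    F     26      24
9    5  Mon    F     19      15
group by day, max of tip_x3:
     tip_x3
day        
Fri      75
Mon      75
Thu      33
Tue      42
Wed      42
So iloc[4]['tip_x3'] = 42.

42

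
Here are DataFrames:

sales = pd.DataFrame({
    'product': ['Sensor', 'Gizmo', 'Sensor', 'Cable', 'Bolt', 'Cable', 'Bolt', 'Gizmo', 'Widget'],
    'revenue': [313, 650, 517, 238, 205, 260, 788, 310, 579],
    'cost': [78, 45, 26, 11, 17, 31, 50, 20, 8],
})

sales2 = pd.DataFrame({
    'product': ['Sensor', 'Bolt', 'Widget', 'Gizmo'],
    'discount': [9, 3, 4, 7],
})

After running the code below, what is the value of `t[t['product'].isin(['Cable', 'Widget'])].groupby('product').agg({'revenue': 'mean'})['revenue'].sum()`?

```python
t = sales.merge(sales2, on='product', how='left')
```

merge on 'product' (how='left') → 9 rows:
  product  revenue  cost  discount
0  Sensor      313    78       9.0
1   Gizmo      650    45       7.0
2  Sensor      517    26       9.0
3   Cable      238    11       NaN
4    Bolt      205    17       3.0
5   Cable      260    31       NaN
6    Bolt      788    50       3.0
7   Gizmo      310    20       7.0
8  Widget      579     8       4.0
filter rows where product in ['Cable', 'Widget']:
  product  revenue  cost  discount
3   Cable      238    11       NaN
5   Cable      260    31       NaN
8  Widget      579     8       4.0
group by product, mean of revenue:
         revenue
product         
Cable      249.0
Widget     579.0

828.0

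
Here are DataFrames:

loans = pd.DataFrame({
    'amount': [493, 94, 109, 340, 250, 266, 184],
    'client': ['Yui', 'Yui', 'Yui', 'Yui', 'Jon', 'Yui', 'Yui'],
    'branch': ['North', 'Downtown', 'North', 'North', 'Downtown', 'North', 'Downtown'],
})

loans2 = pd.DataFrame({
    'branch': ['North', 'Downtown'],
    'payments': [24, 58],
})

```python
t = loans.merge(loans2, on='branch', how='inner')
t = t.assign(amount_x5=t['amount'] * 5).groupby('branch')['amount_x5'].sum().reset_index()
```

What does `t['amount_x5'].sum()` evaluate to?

merge on 'branch' (how='inner') → 7 rows:
   amount client    branch  payments
0     493    Yui     North        24
1      94    Yui  Downtown        58
2     109    Yui     North        24
3     340    Yui     North        24
4     250    Jon  Downtown        58
5     266    Yui     North        24
6     184    Yui  Downtown        58
add column amount_x5 = t['amount'] * 5:
   amount client    branch  payments  amount_x5
0     493    Yui     North        24       2465
1      94    Yui  Downtown        58        470
2     109    Yui     North        24        545
3     340    Yui     North        24       1700
4     250    Jon  Downtown        58       1250
5     266    Yui     North        24       1330
6     184    Yui  Downtown        58        920
group by branch, sum of amount_x5:
branch
Downtown    2640
North       6040
Name: amount_x5, dtype: int64
reset_index():
     branch  amount_x5
0  Downtown       2640
1     North       6040

8680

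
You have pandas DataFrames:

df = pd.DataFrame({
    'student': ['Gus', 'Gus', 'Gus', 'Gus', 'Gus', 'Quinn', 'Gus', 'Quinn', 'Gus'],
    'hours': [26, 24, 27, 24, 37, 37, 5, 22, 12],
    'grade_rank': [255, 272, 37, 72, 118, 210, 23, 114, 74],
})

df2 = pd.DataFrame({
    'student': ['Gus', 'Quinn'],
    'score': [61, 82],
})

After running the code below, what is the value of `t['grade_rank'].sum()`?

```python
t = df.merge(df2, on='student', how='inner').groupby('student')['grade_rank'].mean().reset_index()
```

283.571428571

merge on 'student' (how='inner') → 9 rows:
  student  hours  grade_rank  score
0     Gus     26         255     61
1     Gus     24         272     61
2     Gus     27          37     61
3     Gus     24          72     61
4     Gus     37         118     61
5   Quinn     37         210     82
6     Gus      5          23     61
7   Quinn     22         114     82
8     Gus     12          74     61
group by student, mean of grade_rank:
student
Gus      121.571429
Quinn    162.000000
Name: grade_rank, dtype: float64
reset_index():
  student  grade_rank
0     Gus  121.571429
1   Quinn  162.000000
Finally, sum of column 'grade_rank' = 283.571428571.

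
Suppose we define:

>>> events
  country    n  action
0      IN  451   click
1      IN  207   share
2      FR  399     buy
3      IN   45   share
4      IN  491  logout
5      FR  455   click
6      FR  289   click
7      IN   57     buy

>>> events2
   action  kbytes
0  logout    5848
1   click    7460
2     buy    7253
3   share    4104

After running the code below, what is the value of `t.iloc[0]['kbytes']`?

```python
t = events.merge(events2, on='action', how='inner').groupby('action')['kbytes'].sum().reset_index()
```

14506

merge on 'action' (how='inner') → 8 rows:
  country    n  action  kbytes
0      IN  451   click    7460
1      IN  207   share    4104
2      FR  399     buy    7253
3      IN   45   share    4104
4      IN  491  logout    5848
5      FR  455   click    7460
6      FR  289   click    7460
7      IN   57     buy    7253
group by action, sum of kbytes:
action
buy       14506
click     22380
logout     5848
share      8208
Name: kbytes, dtype: int64
reset_index():
   action  kbytes
0     buy   14506
1   click   22380
2  logout    5848
3   share    8208
Reading off the value at position 0, column 'kbytes', we get 14506.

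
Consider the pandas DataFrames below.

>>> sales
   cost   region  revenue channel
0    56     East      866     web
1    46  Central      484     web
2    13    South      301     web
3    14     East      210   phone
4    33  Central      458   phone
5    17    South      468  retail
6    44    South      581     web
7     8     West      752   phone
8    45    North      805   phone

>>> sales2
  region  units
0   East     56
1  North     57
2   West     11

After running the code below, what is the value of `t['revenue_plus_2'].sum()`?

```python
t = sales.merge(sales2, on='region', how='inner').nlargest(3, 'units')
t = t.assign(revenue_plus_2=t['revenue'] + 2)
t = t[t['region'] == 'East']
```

merge on 'region' (how='inner') → 4 rows:
   cost region  revenue channel  units
0    56   East      866     web     56
1    14   East      210   phone     56
2     8   West      752   phone     11
3    45  North      805   phone     57
take 3 rows with largest units:
   cost region  revenue channel  units
3    45  North      805   phone     57
0    56   East      866     web     56
1    14   East      210   phone     56
add column revenue_plus_2 = t['revenue'] + 2:
   cost region  revenue channel  units  revenue_plus_2
3    45  North      805   phone     57             807
0    56   East      866     web     56             868
1    14   East      210   phone     56             212
filter rows where region == 'East':
   cost region  revenue channel  units  revenue_plus_2
0    56   East      866     web     56             868
1    14   East      210   phone     56             212
Hence 1080.

1080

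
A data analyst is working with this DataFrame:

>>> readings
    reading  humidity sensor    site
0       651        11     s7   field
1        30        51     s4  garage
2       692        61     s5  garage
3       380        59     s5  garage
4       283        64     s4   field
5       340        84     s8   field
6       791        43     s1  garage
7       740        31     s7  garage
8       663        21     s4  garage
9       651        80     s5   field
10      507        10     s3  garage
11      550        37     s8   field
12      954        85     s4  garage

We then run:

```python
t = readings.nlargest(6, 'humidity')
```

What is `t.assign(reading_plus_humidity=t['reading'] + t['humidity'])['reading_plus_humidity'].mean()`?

622.166666667

take 6 rows with largest humidity:
    reading  humidity sensor    site
12      954        85     s4  garage
5       340        84     s8   field
9       651        80     s5   field
4       283        64     s4   field
2       692        61     s5  garage
3       380        59     s5  garage
add column reading_plus_humidity = t['reading'] + t['humidity']:
    reading  humidity sensor    site  reading_plus_humidity
12      954        85     s4  garage                   1039
5       340        84     s8   field                    424
9       651        80     s5   field                    731
4       283        64     s4   field                    347
2       692        61     s5  garage                    753
3       380        59     s5  garage                    439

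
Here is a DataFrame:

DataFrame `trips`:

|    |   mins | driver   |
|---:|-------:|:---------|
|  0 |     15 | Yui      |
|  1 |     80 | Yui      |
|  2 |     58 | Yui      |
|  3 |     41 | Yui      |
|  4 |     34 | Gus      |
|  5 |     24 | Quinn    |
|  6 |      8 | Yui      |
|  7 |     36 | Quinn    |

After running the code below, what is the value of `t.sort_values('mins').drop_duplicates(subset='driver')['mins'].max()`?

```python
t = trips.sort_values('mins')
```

34

sort by mins:
   mins driver
6     8    Yui
0    15    Yui
5    24  Quinn
4    34    Gus
7    36  Quinn
3    41    Yui
2    58    Yui
1    80    Yui
sort by mins:
   mins driver
6     8    Yui
0    15    Yui
5    24  Quinn
4    34    Gus
7    36  Quinn
3    41    Yui
2    58    Yui
1    80    Yui
drop duplicate driver (keep=first):
   mins driver
6     8    Yui
5    24  Quinn
4    34    Gus
Hence 34.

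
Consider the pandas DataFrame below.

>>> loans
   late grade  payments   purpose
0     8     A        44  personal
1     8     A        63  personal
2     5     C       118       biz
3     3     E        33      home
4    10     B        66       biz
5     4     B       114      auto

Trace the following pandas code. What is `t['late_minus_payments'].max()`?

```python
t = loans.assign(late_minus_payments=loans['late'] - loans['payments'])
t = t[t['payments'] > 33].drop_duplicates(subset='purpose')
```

-36

add column late_minus_payments = loans['late'] - loans['payments']:
   late grade  payments   purpose  late_minus_payments
0     8     A        44  personal                  -36
1     8     A        63  personal                  -55
2     5     C       118       biz                 -113
3     3     E        33      home                  -30
4    10     B        66       biz                  -56
5     4     B       114      auto                 -110
filter rows where payments > 33:
   late grade  payments   purpose  late_minus_payments
0     8     A        44  personal                  -36
1     8     A        63  personal                  -55
2     5     C       118       biz                 -113
4    10     B        66       biz                  -56
5     4     B       114      auto                 -110
drop duplicate purpose (keep=first):
   late grade  payments   purpose  late_minus_payments
0     8     A        44  personal                  -36
2     5     C       118       biz                 -113
5     4     B       114      auto                 -110
The max of column 'late_minus_payments' is -36.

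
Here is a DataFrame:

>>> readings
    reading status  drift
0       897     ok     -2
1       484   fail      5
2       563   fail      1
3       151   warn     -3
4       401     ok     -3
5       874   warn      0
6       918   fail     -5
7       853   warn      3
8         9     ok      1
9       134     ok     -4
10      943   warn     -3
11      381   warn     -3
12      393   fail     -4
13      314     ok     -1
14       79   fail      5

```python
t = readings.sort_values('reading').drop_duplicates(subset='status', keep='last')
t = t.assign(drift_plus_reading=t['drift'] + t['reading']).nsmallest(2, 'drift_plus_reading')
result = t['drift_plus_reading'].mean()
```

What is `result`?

904.0

sort by reading:
    reading status  drift
8         9     ok      1
14       79   fail      5
9       134     ok     -4
3       151   warn     -3
13      314     ok     -1
11      381   warn     -3
12      393   fail     -4
4       401     ok     -3
1       484   fail      5
2       563   fail      1
7       853   warn      3
5       874   warn      0
0       897     ok     -2
6       918   fail     -5
10      943   warn     -3
drop duplicate status (keep=last):
    reading status  drift
0       897     ok     -2
6       918   fail     -5
10      943   warn     -3
add column drift_plus_reading = t['drift'] + t['reading']:
    reading status  drift  drift_plus_reading
0       897     ok     -2                 895
6       918   fail     -5                 913
10      943   warn     -3                 940
take 2 rows with smallest drift_plus_reading:
   reading status  drift  drift_plus_reading
0      897     ok     -2                 895
6      918   fail     -5                 913
Then the mean of column 'drift_plus_reading': 904.0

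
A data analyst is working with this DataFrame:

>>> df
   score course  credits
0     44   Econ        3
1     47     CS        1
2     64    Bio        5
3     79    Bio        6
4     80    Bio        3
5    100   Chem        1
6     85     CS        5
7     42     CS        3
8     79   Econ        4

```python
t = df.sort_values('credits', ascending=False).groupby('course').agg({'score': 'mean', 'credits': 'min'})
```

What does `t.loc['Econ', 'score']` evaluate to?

sort by credits descending:
   score course  credits
3     79    Bio        6
2     64    Bio        5
6     85     CS        5
8     79   Econ        4
0     44   Econ        3
4     80    Bio        3
7     42     CS        3
1     47     CS        1
5    100   Chem        1
group by course: mean(score), min(credits):
             score  credits
course                     
Bio      74.333333        3
CS       58.000000        1
Chem    100.000000        1
Econ     61.500000        3
Finally, value at row 'Econ', column 'score' = 61.5.

61.5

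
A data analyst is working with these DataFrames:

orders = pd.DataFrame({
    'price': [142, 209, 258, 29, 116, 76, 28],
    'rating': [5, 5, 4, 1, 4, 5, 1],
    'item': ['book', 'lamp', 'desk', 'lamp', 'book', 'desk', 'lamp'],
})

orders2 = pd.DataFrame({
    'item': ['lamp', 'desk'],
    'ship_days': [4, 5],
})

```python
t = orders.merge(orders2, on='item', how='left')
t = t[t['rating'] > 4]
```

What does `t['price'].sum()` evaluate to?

427

merge on 'item' (how='left') → 7 rows:
   price  rating  item  ship_days
0    142       5  book        NaN
1    209       5  lamp        4.0
2    258       4  desk        5.0
3     29       1  lamp        4.0
4    116       4  book        NaN
5     76       5  desk        5.0
6     28       1  lamp        4.0
filter rows where rating > 4:
   price  rating  item  ship_days
0    142       5  book        NaN
1    209       5  lamp        4.0
5     76       5  desk        5.0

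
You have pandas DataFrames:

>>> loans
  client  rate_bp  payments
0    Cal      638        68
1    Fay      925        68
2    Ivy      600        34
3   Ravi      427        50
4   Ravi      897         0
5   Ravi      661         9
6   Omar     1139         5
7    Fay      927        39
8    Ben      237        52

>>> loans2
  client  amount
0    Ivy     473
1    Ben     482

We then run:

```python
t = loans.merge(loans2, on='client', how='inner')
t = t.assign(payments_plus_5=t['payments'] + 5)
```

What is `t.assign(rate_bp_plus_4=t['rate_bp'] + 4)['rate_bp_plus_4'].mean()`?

merge on 'client' (how='inner') → 2 rows:
  client  rate_bp  payments  amount
0    Ivy      600        34     473
1    Ben      237        52     482
add column payments_plus_5 = t['payments'] + 5:
  client  rate_bp  payments  amount  payments_plus_5
0    Ivy      600        34     473               39
1    Ben      237        52     482               57
add column rate_bp_plus_4 = t['rate_bp'] + 4:
  client  rate_bp  payments  amount  payments_plus_5  rate_bp_plus_4
0    Ivy      600        34     473               39             604
1    Ben      237        52     482               57             241
Taking the mean of column 'rate_bp_plus_4' gives 422.5.

422.5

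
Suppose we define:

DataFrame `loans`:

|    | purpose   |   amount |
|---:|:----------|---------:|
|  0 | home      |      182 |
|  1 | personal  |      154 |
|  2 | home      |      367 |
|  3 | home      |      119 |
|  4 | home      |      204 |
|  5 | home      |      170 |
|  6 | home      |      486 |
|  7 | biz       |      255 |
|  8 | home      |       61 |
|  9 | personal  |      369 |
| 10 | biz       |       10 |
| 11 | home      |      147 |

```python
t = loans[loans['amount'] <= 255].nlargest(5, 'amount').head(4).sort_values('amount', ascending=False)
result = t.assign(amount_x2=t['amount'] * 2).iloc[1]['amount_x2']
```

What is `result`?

408

filter rows where amount <= 255:
     purpose  amount
0       home     182
1   personal     154
3       home     119
4       home     204
5       home     170
7        biz     255
8       home      61
10       biz      10
11      home     147
take 5 rows with largest amount:
    purpose  amount
7       biz     255
4      home     204
0      home     182
5      home     170
1  personal     154
take first 4 rows:
  purpose  amount
7     biz     255
4    home     204
0    home     182
5    home     170
sort by amount descending:
  purpose  amount
7     biz     255
4    home     204
0    home     182
5    home     170
add column amount_x2 = t['amount'] * 2:
  purpose  amount  amount_x2
7     biz     255        510
4    home     204        408
0    home     182        364
5    home     170        340
The value at position 1, column 'amount_x2' is 408.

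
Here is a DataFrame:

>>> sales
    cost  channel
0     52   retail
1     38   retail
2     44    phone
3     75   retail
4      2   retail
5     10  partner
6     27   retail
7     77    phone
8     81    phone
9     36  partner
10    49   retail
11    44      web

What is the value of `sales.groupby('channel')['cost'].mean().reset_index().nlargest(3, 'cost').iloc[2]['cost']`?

40.5

group by channel, mean of cost:
channel
partner    23.000000
phone      67.333333
retail     40.500000
web        44.000000
Name: cost, dtype: float64
reset_index():
   channel       cost
0  partner  23.000000
1    phone  67.333333
2   retail  40.500000
3      web  44.000000
take 3 rows with largest cost:
  channel       cost
1   phone  67.333333
3     web  44.000000
2  retail  40.500000
Taking the value at position 2, column 'cost' gives 40.5.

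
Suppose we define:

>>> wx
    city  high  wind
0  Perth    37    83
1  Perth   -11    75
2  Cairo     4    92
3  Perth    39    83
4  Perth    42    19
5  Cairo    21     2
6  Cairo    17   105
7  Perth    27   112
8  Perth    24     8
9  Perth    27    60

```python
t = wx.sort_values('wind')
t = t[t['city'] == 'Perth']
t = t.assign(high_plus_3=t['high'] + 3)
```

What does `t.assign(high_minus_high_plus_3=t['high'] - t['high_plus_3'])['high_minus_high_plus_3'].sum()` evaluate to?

-21

sort by wind:
    city  high  wind
5  Cairo    21     2
8  Perth    24     8
4  Perth    42    19
9  Perth    27    60
1  Perth   -11    75
0  Perth    37    83
3  Perth    39    83
2  Cairo     4    92
6  Cairo    17   105
7  Perth    27   112
filter rows where city == 'Perth':
    city  high  wind
8  Perth    24     8
4  Perth    42    19
9  Perth    27    60
1  Perth   -11    75
0  Perth    37    83
3  Perth    39    83
7  Perth    27   112
add column high_plus_3 = t['high'] + 3:
    city  high  wind  high_plus_3
8  Perth    24     8           27
4  Perth    42    19           45
9  Perth    27    60           30
1  Perth   -11    75           -8
0  Perth    37    83           40
3  Perth    39    83           42
7  Perth    27   112           30
add column high_minus_high_plus_3 = t['high'] - t['high_plus_3']:
    city  high  wind  high_plus_3  high_minus_high_plus_3
8  Perth    24     8           27                      -3
4  Perth    42    19           45                      -3
9  Perth    27    60           30                      -3
1  Perth   -11    75           -8                      -3
0  Perth    37    83           40                      -3
3  Perth    39    83           42                      -3
7  Perth    27   112           30                      -3
Hence -21.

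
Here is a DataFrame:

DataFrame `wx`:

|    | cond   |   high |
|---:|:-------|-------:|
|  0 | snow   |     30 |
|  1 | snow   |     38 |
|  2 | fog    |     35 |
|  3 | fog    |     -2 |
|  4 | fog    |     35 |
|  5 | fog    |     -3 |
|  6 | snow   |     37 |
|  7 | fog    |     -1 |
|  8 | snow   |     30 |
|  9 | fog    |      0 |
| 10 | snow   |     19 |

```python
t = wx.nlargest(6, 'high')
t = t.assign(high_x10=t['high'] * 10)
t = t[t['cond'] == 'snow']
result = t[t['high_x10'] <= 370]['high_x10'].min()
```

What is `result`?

300

take 6 rows with largest high:
   cond  high
1  snow    38
6  snow    37
2   fog    35
4   fog    35
0  snow    30
8  snow    30
add column high_x10 = t['high'] * 10:
   cond  high  high_x10
1  snow    38       380
6  snow    37       370
2   fog    35       350
4   fog    35       350
0  snow    30       300
8  snow    30       300
filter rows where cond == 'snow':
   cond  high  high_x10
1  snow    38       380
6  snow    37       370
0  snow    30       300
8  snow    30       300
filter rows where high_x10 <= 370:
   cond  high  high_x10
6  snow    37       370
0  snow    30       300
8  snow    30       300
The min of column 'high_x10' is 300.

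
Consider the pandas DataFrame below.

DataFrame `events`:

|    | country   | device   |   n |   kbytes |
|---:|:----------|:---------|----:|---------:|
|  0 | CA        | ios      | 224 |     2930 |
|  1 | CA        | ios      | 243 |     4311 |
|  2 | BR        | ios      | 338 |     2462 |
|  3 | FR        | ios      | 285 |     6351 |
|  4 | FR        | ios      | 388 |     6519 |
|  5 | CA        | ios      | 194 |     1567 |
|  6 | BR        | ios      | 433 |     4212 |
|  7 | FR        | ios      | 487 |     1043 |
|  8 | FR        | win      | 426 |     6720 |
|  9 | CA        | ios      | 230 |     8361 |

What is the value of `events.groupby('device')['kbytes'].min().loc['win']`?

6720

group by device, min of kbytes:
device
ios    1043
win    6720
Name: kbytes, dtype: int64
Hence 6720.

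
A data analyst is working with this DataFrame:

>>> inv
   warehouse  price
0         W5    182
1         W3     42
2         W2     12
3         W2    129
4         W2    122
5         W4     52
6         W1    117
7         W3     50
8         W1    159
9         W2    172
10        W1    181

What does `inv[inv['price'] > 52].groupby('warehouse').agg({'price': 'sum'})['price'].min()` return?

filter rows where price > 52:
   warehouse  price
0         W5    182
3         W2    129
4         W2    122
6         W1    117
8         W1    159
9         W2    172
10        W1    181
group by warehouse, sum of price:
           price
warehouse       
W1           457
W2           423
W5           182
Taking the min of column 'price' gives 182.

182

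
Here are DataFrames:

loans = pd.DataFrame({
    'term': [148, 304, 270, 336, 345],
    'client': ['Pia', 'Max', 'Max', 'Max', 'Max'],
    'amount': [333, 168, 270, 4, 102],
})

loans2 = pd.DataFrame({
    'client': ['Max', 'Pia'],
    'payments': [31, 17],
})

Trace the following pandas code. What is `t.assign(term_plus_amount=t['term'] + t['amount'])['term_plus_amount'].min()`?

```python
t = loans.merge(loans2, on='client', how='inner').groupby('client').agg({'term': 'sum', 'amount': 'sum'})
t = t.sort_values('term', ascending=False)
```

merge on 'client' (how='inner') → 5 rows:
   term client  amount  payments
0   148    Pia     333        17
1   304    Max     168        31
2   270    Max     270        31
3   336    Max       4        31
4   345    Max     102        31
group by client: sum(term), sum(amount):
        term  amount
client              
Max     1255     544
Pia      148     333
sort by term descending:
        term  amount
client              
Max     1255     544
Pia      148     333
add column term_plus_amount = t['term'] + t['amount']:
        term  amount  term_plus_amount
client                                
Max     1255     544              1799
Pia      148     333               481
Finally, min of column 'term_plus_amount' = 481.

481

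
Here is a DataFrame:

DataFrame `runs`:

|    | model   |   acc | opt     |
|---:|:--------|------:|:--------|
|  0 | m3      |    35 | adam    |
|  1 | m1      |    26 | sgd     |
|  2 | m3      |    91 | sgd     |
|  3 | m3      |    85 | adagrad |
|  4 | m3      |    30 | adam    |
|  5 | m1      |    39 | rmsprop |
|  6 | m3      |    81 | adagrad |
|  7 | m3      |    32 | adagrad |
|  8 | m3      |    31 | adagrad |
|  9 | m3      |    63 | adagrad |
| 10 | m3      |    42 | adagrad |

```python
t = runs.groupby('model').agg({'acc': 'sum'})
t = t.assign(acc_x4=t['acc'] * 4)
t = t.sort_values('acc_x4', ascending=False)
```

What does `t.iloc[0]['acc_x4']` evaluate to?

1960

group by model, sum of acc:
       acc
model     
m1      65
m3     490
add column acc_x4 = t['acc'] * 4:
       acc  acc_x4
model             
m1      65     260
m3     490    1960
sort by acc_x4 descending:
       acc  acc_x4
model             
m3     490    1960
m1      65     260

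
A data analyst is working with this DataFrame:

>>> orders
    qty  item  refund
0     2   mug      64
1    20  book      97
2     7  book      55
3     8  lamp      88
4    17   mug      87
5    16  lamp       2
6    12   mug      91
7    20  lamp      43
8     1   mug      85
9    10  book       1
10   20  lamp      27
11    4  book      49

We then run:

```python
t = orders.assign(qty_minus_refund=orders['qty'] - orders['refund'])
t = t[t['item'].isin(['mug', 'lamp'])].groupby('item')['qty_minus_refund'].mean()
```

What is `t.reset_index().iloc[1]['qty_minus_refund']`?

-73.75

add column qty_minus_refund = orders['qty'] - orders['refund']:
    qty  item  refund  qty_minus_refund
0     2   mug      64               -62
1    20  book      97               -77
2     7  book      55               -48
3     8  lamp      88               -80
4    17   mug      87               -70
5    16  lamp       2                14
6    12   mug      91               -79
7    20  lamp      43               -23
8     1   mug      85               -84
9    10  book       1                 9
10   20  lamp      27                -7
11    4  book      49               -45
filter rows where item in ['mug', 'lamp']:
    qty  item  refund  qty_minus_refund
0     2   mug      64               -62
3     8  lamp      88               -80
4    17   mug      87               -70
5    16  lamp       2                14
6    12   mug      91               -79
7    20  lamp      43               -23
8     1   mug      85               -84
10   20  lamp      27                -7
group by item, mean of qty_minus_refund:
item
lamp   -24.00
mug    -73.75
Name: qty_minus_refund, dtype: float64
reset_index():
   item  qty_minus_refund
0  lamp            -24.00
1   mug            -73.75
value at position 1, column 'qty_minus_refund' → -73.75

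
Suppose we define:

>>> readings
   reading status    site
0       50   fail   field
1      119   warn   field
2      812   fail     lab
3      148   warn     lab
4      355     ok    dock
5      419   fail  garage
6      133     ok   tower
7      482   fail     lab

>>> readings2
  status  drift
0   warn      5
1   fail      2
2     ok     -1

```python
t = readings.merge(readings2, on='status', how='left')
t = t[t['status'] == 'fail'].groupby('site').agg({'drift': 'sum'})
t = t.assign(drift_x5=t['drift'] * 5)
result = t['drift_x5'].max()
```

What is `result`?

20

merge on 'status' (how='left') → 8 rows:
   reading status    site  drift
0       50   fail   field      2
1      119   warn   field      5
2      812   fail     lab      2
3      148   warn     lab      5
4      355     ok    dock     -1
5      419   fail  garage      2
6      133     ok   tower     -1
7      482   fail     lab      2
filter rows where status == 'fail':
   reading status    site  drift
0       50   fail   field      2
2      812   fail     lab      2
5      419   fail  garage      2
7      482   fail     lab      2
group by site, sum of drift:
        drift
site         
field       2
garage      2
lab         4
add column drift_x5 = t['drift'] * 5:
        drift  drift_x5
site                   
field       2        10
garage      2        10
lab         4        20
Hence 20.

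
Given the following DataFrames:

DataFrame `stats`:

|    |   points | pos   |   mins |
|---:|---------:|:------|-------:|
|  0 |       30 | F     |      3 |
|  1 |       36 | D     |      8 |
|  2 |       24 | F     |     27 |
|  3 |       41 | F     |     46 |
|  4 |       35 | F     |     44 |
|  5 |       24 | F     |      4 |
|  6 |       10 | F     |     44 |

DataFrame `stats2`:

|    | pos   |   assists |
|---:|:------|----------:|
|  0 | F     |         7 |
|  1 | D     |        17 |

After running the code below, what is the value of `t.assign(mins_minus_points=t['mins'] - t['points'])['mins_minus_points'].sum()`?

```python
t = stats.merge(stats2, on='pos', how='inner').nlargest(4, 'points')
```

-41

merge on 'pos' (how='inner') → 7 rows:
   points pos  mins  assists
0      30   F     3        7
1      36   D     8       17
2      24   F    27        7
3      41   F    46        7
4      35   F    44        7
5      24   F     4        7
6      10   F    44        7
take 4 rows with largest points:
   points pos  mins  assists
3      41   F    46        7
1      36   D     8       17
4      35   F    44        7
0      30   F     3        7
add column mins_minus_points = t['mins'] - t['points']:
   points pos  mins  assists  mins_minus_points
3      41   F    46        7                  5
1      36   D     8       17                -28
4      35   F    44        7                  9
0      30   F     3        7                -27
Reading off the sum of column 'mins_minus_points', we get -41.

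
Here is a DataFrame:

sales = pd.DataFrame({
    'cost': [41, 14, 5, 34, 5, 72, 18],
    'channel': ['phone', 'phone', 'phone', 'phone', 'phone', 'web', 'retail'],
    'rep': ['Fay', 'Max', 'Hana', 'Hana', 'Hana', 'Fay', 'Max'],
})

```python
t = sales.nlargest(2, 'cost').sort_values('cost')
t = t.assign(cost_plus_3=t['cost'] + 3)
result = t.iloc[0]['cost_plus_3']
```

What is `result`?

take 2 rows with largest cost:
   cost channel  rep
5    72     web  Fay
0    41   phone  Fay
sort by cost:
   cost channel  rep
0    41   phone  Fay
5    72     web  Fay
add column cost_plus_3 = t['cost'] + 3:
   cost channel  rep  cost_plus_3
0    41   phone  Fay           44
5    72     web  Fay           75

44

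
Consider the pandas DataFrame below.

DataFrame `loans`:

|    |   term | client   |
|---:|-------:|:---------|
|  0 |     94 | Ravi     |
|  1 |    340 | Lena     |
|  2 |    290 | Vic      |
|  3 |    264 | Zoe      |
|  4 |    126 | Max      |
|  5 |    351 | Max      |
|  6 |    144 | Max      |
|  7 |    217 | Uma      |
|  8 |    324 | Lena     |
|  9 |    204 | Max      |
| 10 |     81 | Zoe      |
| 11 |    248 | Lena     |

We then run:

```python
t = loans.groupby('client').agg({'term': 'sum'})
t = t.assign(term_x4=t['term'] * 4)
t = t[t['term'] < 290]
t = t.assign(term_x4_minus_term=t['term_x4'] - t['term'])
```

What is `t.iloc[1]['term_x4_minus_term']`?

651

group by client, sum of term:
        term
client      
Lena     912
Max      825
Ravi      94
Uma      217
Vic      290
Zoe      345
add column term_x4 = t['term'] * 4:
        term  term_x4
client               
Lena     912     3648
Max      825     3300
Ravi      94      376
Uma      217      868
Vic      290     1160
Zoe      345     1380
filter rows where term < 290:
        term  term_x4
client               
Ravi      94      376
Uma      217      868
add column term_x4_minus_term = t['term_x4'] - t['term']:
        term  term_x4  term_x4_minus_term
client                                   
Ravi      94      376                 282
Uma      217      868                 651
Hence 651.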